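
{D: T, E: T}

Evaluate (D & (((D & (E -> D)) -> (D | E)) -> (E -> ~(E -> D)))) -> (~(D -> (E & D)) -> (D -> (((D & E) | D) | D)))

T

E -> D = T -> T = T
D & (E -> D) = T & T = T
D | E = T | T = T
(D & (E -> D)) -> (D | E) = T -> T = T
E -> D = T -> T = T
~(E -> D) = ~T = F
E -> ~(E -> D) = T -> F = F
((D & (E -> D)) -> (D | E)) -> (E -> ~(E -> D)) = T -> F = F
D & (((D & (E -> D)) -> (D | E)) -> (E -> ~(E -> D))) = T & F = F
E & D = T & T = T
D -> (E & D) = T -> T = T
~(D -> (E & D)) = ~T = F
D & E = T & T = T
(D & E) | D = T | T = T
((D & E) | D) | D = T | T = T
D -> (((D & E) | D) | D) = T -> T = T
~(D -> (E & D)) -> (D -> (((D & E) | D) | D)) = F -> T = T
(D & (((D & (E -> D)) -> (D | E)) -> (E -> ~(E -> D)))) -> (~(D -> (E & D)) -> (D -> (((D & E) | D) | D))) = F -> T = T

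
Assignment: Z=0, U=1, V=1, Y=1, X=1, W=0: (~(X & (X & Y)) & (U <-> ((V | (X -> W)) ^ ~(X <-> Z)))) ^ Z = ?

X & Y = 1 & 1 = 1
X & (X & Y) = 1 & 1 = 1
~(X & (X & Y)) = ~1 = 0
X -> W = 1 -> 0 = 0
V | (X -> W) = 1 | 0 = 1
X <-> Z = 1 <-> 0 = 0
~(X <-> Z) = ~0 = 1
(V | (X -> W)) ^ ~(X <-> Z) = 1 ^ 1 = 0
U <-> ((V | (X -> W)) ^ ~(X <-> Z)) = 1 <-> 0 = 0
~(X & (X & Y)) & (U <-> ((V | (X -> W)) ^ ~(X <-> Z))) = 0 & 0 = 0
(~(X & (X & Y)) & (U <-> ((V | (X -> W)) ^ ~(X <-> Z)))) ^ Z = 0 ^ 0 = 0

0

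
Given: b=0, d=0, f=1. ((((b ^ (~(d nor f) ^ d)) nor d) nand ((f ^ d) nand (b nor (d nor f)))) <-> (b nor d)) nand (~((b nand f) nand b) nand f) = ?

d nor f = 0 nor 1 = 0
~(d nor f) = ~0 = 1
~(d nor f) ^ d = 1 ^ 0 = 1
b ^ (~(d nor f) ^ d) = 0 ^ 1 = 1
(b ^ (~(d nor f) ^ d)) nor d = 1 nor 0 = 0
f ^ d = 1 ^ 0 = 1
d nor f = 0 nor 1 = 0
b nor (d nor f) = 0 nor 0 = 1
(f ^ d) nand (b nor (d nor f)) = 1 nand 1 = 0
((b ^ (~(d nor f) ^ d)) nor d) nand ((f ^ d) nand (b nor (d nor f))) = 0 nand 0 = 1
b nor d = 0 nor 0 = 1
(((b ^ (~(d nor f) ^ d)) nor d) nand ((f ^ d) nand (b nor (d nor f)))) <-> (b nor d) = 1 <-> 1 = 1
b nand f = 0 nand 1 = 1
(b nand f) nand b = 1 nand 0 = 1
~((b nand f) nand b) = ~1 = 0
~((b nand f) nand b) nand f = 0 nand 1 = 1
((((b ^ (~(d nor f) ^ d)) nor d) nand ((f ^ d) nand (b nor (d nor f)))) <-> (b nor d)) nand (~((b nand f) nand b) nand f) = 1 nand 1 = 0

0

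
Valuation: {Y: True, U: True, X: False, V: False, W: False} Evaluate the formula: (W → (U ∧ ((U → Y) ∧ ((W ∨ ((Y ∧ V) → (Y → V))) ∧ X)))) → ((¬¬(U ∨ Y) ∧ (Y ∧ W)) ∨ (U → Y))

U → Y = True → True = True
Y ∧ V = True ∧ False = False
Y → V = True → False = False
(Y ∧ V) → (Y → V) = False → False = True
W ∨ ((Y ∧ V) → (Y → V)) = False ∨ True = True
(W ∨ ((Y ∧ V) → (Y → V))) ∧ X = True ∧ False = False
(U → Y) ∧ ((W ∨ ((Y ∧ V) → (Y → V))) ∧ X) = True ∧ False = False
U ∧ ((U → Y) ∧ ((W ∨ ((Y ∧ V) → (Y → V))) ∧ X)) = True ∧ False = False
W → (U ∧ ((U → Y) ∧ ((W ∨ ((Y ∧ V) → (Y → V))) ∧ X))) = False → False = True
U ∨ Y = True ∨ True = True
¬(U ∨ Y) = ¬True = False
¬¬(U ∨ Y) = ¬False = True
Y ∧ W = True ∧ False = False
¬¬(U ∨ Y) ∧ (Y ∧ W) = True ∧ False = False
U → Y = True → True = True
(¬¬(U ∨ Y) ∧ (Y ∧ W)) ∨ (U → Y) = False ∨ True = True
(W → (U ∧ ((U → Y) ∧ ((W ∨ ((Y ∧ V) → (Y → V))) ∧ X)))) → ((¬¬(U ∨ Y) ∧ (Y ∧ W)) ∨ (U → Y)) = True → True = True

True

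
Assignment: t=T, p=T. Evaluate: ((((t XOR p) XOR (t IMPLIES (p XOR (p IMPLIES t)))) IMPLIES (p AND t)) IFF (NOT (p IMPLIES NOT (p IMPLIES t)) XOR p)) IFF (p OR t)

t XOR p = T XOR T = F
p IMPLIES t = T IMPLIES T = T
p XOR (p IMPLIES t) = T XOR T = F
t IMPLIES (p XOR (p IMPLIES t)) = T IMPLIES F = F
(t XOR p) XOR (t IMPLIES (p XOR (p IMPLIES t))) = F XOR F = F
p AND t = T AND T = T
((t XOR p) XOR (t IMPLIES (p XOR (p IMPLIES t)))) IMPLIES (p AND t) = F IMPLIES T = T
p IMPLIES t = T IMPLIES T = T
NOT (p IMPLIES t) = NOT T = F
p IMPLIES NOT (p IMPLIES t) = T IMPLIES F = F
NOT (p IMPLIES NOT (p IMPLIES t)) = NOT F = T
NOT (p IMPLIES NOT (p IMPLIES t)) XOR p = T XOR T = F
(((t XOR p) XOR (t IMPLIES (p XOR (p IMPLIES t)))) IMPLIES (p AND t)) IFF (NOT (p IMPLIES NOT (p IMPLIES t)) XOR p) = T IFF F = F
p OR t = T OR T = T
((((t XOR p) XOR (t IMPLIES (p XOR (p IMPLIES t)))) IMPLIES (p AND t)) IFF (NOT (p IMPLIES NOT (p IMPLIES t)) XOR p)) IFF (p OR t) = F IFF T = F

F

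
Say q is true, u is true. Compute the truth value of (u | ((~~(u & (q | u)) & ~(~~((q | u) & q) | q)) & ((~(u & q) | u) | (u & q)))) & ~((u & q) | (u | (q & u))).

0

Substituting q=1, u=1:
q | u = 1 | 1 = 1
u & (q | u) = 1 & 1 = 1
~(u & (q | u)) = ~1 = 0
~~(u & (q | u)) = ~0 = 1
q | u = 1 | 1 = 1
(q | u) & q = 1 & 1 = 1
~((q | u) & q) = ~1 = 0
~~((q | u) & q) = ~0 = 1
~~((q | u) & q) | q = 1 | 1 = 1
~(~~((q | u) & q) | q) = ~1 = 0
~~(u & (q | u)) & ~(~~((q | u) & q) | q) = 1 & 0 = 0
u & q = 1 & 1 = 1
~(u & q) = ~1 = 0
~(u & q) | u = 0 | 1 = 1
u & q = 1 & 1 = 1
(~(u & q) | u) | (u & q) = 1 | 1 = 1
(~~(u & (q | u)) & ~(~~((q | u) & q) | q)) & ((~(u & q) | u) | (u & q)) = 0 & 1 = 0
u | ((~~(u & (q | u)) & ~(~~((q | u) & q) | q)) & ((~(u & q) | u) | (u & q))) = 1 | 0 = 1
u & q = 1 & 1 = 1
q & u = 1 & 1 = 1
u | (q & u) = 1 | 1 = 1
(u & q) | (u | (q & u)) = 1 | 1 = 1
~((u & q) | (u | (q & u))) = ~1 = 0
(u | ((~~(u & (q | u)) & ~(~~((q | u) & q) | q)) & ((~(u & q) | u) | (u & q)))) & ~((u & q) | (u | (q & u))) = 1 & 0 = 0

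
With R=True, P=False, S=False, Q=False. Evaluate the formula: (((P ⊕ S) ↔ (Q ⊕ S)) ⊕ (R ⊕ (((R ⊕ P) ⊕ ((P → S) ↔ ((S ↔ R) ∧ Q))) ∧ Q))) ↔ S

P ⊕ S = False ⊕ False = False
Q ⊕ S = False ⊕ False = False
(P ⊕ S) ↔ (Q ⊕ S) = False ↔ False = True
R ⊕ P = True ⊕ False = True
P → S = False → False = True
S ↔ R = False ↔ True = False
(S ↔ R) ∧ Q = False ∧ False = False
(P → S) ↔ ((S ↔ R) ∧ Q) = True ↔ False = False
(R ⊕ P) ⊕ ((P → S) ↔ ((S ↔ R) ∧ Q)) = True ⊕ False = True
((R ⊕ P) ⊕ ((P → S) ↔ ((S ↔ R) ∧ Q))) ∧ Q = True ∧ False = False
R ⊕ (((R ⊕ P) ⊕ ((P → S) ↔ ((S ↔ R) ∧ Q))) ∧ Q) = True ⊕ False = True
((P ⊕ S) ↔ (Q ⊕ S)) ⊕ (R ⊕ (((R ⊕ P) ⊕ ((P → S) ↔ ((S ↔ R) ∧ Q))) ∧ Q)) = True ⊕ True = False
(((P ⊕ S) ↔ (Q ⊕ S)) ⊕ (R ⊕ (((R ⊕ P) ⊕ ((P → S) ↔ ((S ↔ R) ∧ Q))) ∧ Q))) ↔ S = False ↔ False = True

True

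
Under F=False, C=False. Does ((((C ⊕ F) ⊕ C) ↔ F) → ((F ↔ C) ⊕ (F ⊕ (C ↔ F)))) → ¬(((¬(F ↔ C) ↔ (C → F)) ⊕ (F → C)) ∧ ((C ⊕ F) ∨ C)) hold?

Substituting F=False, C=False:
C ⊕ F = False ⊕ False = False
(C ⊕ F) ⊕ C = False ⊕ False = False
((C ⊕ F) ⊕ C) ↔ F = False ↔ False = True
F ↔ C = False ↔ False = True
C ↔ F = False ↔ False = True
F ⊕ (C ↔ F) = False ⊕ True = True
(F ↔ C) ⊕ (F ⊕ (C ↔ F)) = True ⊕ True = False
(((C ⊕ F) ⊕ C) ↔ F) → ((F ↔ C) ⊕ (F ⊕ (C ↔ F))) = True → False = False
F ↔ C = False ↔ False = True
¬(F ↔ C) = ¬True = False
C → F = False → False = True
¬(F ↔ C) ↔ (C → F) = False ↔ True = False
F → C = False → False = True
(¬(F ↔ C) ↔ (C → F)) ⊕ (F → C) = False ⊕ True = True
C ⊕ F = False ⊕ False = False
(C ⊕ F) ∨ C = False ∨ False = False
((¬(F ↔ C) ↔ (C → F)) ⊕ (F → C)) ∧ ((C ⊕ F) ∨ C) = True ∧ False = False
¬(((¬(F ↔ C) ↔ (C → F)) ⊕ (F → C)) ∧ ((C ⊕ F) ∨ C)) = ¬False = True
((((C ⊕ F) ⊕ C) ↔ F) → ((F ↔ C) ⊕ (F ⊕ (C ↔ F)))) → ¬(((¬(F ↔ C) ↔ (C → F)) ⊕ (F → C)) ∧ ((C ⊕ F) ∨ C)) = False → True = True

True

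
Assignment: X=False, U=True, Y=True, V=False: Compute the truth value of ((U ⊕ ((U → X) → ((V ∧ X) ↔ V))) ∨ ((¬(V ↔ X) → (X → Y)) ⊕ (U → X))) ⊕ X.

U → X = True → False = False
V ∧ X = False ∧ False = False
(V ∧ X) ↔ V = False ↔ False = True
(U → X) → ((V ∧ X) ↔ V) = False → True = True
U ⊕ ((U → X) → ((V ∧ X) ↔ V)) = True ⊕ True = False
V ↔ X = False ↔ False = True
¬(V ↔ X) = ¬True = False
X → Y = False → True = True
¬(V ↔ X) → (X → Y) = False → True = True
U → X = True → False = False
(¬(V ↔ X) → (X → Y)) ⊕ (U → X) = True ⊕ False = True
(U ⊕ ((U → X) → ((V ∧ X) ↔ V))) ∨ ((¬(V ↔ X) → (X → Y)) ⊕ (U → X)) = False ∨ True = True
((U ⊕ ((U → X) → ((V ∧ X) ↔ V))) ∨ ((¬(V ↔ X) → (X → Y)) ⊕ (U → X))) ⊕ X = True ⊕ False = True

True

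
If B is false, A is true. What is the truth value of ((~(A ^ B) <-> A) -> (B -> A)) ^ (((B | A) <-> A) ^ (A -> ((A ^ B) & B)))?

Substituting B=F, A=T:
A ^ B = T ^ F = T
~(A ^ B) = ~T = F
~(A ^ B) <-> A = F <-> T = F
B -> A = F -> T = T
(~(A ^ B) <-> A) -> (B -> A) = F -> T = T
B | A = F | T = T
(B | A) <-> A = T <-> T = T
A ^ B = T ^ F = T
(A ^ B) & B = T & F = F
A -> ((A ^ B) & B) = T -> F = F
((B | A) <-> A) ^ (A -> ((A ^ B) & B)) = T ^ F = T
((~(A ^ B) <-> A) -> (B -> A)) ^ (((B | A) <-> A) ^ (A -> ((A ^ B) & B))) = T ^ T = F

F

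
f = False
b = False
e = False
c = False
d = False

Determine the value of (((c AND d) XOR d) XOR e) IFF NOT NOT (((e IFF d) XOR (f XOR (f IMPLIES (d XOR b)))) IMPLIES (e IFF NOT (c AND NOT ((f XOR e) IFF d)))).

False

c AND d = False AND False = False
(c AND d) XOR d = False XOR False = False
((c AND d) XOR d) XOR e = False XOR False = False
e IFF d = False IFF False = True
d XOR b = False XOR False = False
f IMPLIES (d XOR b) = False IMPLIES False = True
f XOR (f IMPLIES (d XOR b)) = False XOR True = True
(e IFF d) XOR (f XOR (f IMPLIES (d XOR b))) = True XOR True = False
f XOR e = False XOR False = False
(f XOR e) IFF d = False IFF False = True
NOT ((f XOR e) IFF d) = NOT True = False
c AND NOT ((f XOR e) IFF d) = False AND False = False
NOT (c AND NOT ((f XOR e) IFF d)) = NOT False = True
e IFF NOT (c AND NOT ((f XOR e) IFF d)) = False IFF True = False
((e IFF d) XOR (f XOR (f IMPLIES (d XOR b)))) IMPLIES (e IFF NOT (c AND NOT ((f XOR e) IFF d))) = False IMPLIES False = True
NOT (((e IFF d) XOR (f XOR (f IMPLIES (d XOR b)))) IMPLIES (e IFF NOT (c AND NOT ((f XOR e) IFF d)))) = NOT True = False
NOT NOT (((e IFF d) XOR (f XOR (f IMPLIES (d XOR b)))) IMPLIES (e IFF NOT (c AND NOT ((f XOR e) IFF d)))) = NOT False = True
(((c AND d) XOR d) XOR e) IFF NOT NOT (((e IFF d) XOR (f XOR (f IMPLIES (d XOR b)))) IMPLIES (e IFF NOT (c AND NOT ((f XOR e) IFF d)))) = False IFF True = False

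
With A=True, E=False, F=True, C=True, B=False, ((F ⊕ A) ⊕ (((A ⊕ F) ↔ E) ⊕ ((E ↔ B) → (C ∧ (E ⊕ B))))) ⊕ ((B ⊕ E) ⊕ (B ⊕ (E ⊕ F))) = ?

False

Substituting A=True, E=False, F=True, C=True, B=False:
F ⊕ A = True ⊕ True = False
A ⊕ F = True ⊕ True = False
(A ⊕ F) ↔ E = False ↔ False = True
E ↔ B = False ↔ False = True
E ⊕ B = False ⊕ False = False
C ∧ (E ⊕ B) = True ∧ False = False
(E ↔ B) → (C ∧ (E ⊕ B)) = True → False = False
((A ⊕ F) ↔ E) ⊕ ((E ↔ B) → (C ∧ (E ⊕ B))) = True ⊕ False = True
(F ⊕ A) ⊕ (((A ⊕ F) ↔ E) ⊕ ((E ↔ B) → (C ∧ (E ⊕ B)))) = False ⊕ True = True
B ⊕ E = False ⊕ False = False
E ⊕ F = False ⊕ True = True
B ⊕ (E ⊕ F) = False ⊕ True = True
(B ⊕ E) ⊕ (B ⊕ (E ⊕ F)) = False ⊕ True = True
((F ⊕ A) ⊕ (((A ⊕ F) ↔ E) ⊕ ((E ↔ B) → (C ∧ (E ⊕ B))))) ⊕ ((B ⊕ E) ⊕ (B ⊕ (E ⊕ F))) = True ⊕ True = False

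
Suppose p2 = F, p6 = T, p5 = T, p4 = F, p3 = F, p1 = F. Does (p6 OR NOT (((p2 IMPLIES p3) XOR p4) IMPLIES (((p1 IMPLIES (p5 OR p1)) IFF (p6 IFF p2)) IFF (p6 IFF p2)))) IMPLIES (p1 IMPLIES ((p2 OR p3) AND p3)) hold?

T

Substituting p2=F, p6=T, p5=T, p4=F, p3=F, p1=F:
p2 IMPLIES p3 = F IMPLIES F = T
(p2 IMPLIES p3) XOR p4 = T XOR F = T
p5 OR p1 = T OR F = T
p1 IMPLIES (p5 OR p1) = F IMPLIES T = T
p6 IFF p2 = T IFF F = F
(p1 IMPLIES (p5 OR p1)) IFF (p6 IFF p2) = T IFF F = F
p6 IFF p2 = T IFF F = F
((p1 IMPLIES (p5 OR p1)) IFF (p6 IFF p2)) IFF (p6 IFF p2) = F IFF F = T
((p2 IMPLIES p3) XOR p4) IMPLIES (((p1 IMPLIES (p5 OR p1)) IFF (p6 IFF p2)) IFF (p6 IFF p2)) = T IMPLIES T = T
NOT (((p2 IMPLIES p3) XOR p4) IMPLIES (((p1 IMPLIES (p5 OR p1)) IFF (p6 IFF p2)) IFF (p6 IFF p2))) = NOT T = F
p6 OR NOT (((p2 IMPLIES p3) XOR p4) IMPLIES (((p1 IMPLIES (p5 OR p1)) IFF (p6 IFF p2)) IFF (p6 IFF p2))) = T OR F = T
p2 OR p3 = F OR F = F
(p2 OR p3) AND p3 = F AND F = F
p1 IMPLIES ((p2 OR p3) AND p3) = F IMPLIES F = T
(p6 OR NOT (((p2 IMPLIES p3) XOR p4) IMPLIES (((p1 IMPLIES (p5 OR p1)) IFF (p6 IFF p2)) IFF (p6 IFF p2)))) IMPLIES (p1 IMPLIES ((p2 OR p3) AND p3)) = T IMPLIES T = T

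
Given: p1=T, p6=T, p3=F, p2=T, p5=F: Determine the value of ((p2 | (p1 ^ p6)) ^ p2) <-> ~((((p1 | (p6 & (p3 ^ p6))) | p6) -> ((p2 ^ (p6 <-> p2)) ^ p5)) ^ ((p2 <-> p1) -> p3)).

F

p1 ^ p6 = T ^ T = F
p2 | (p1 ^ p6) = T | F = T
(p2 | (p1 ^ p6)) ^ p2 = T ^ T = F
p3 ^ p6 = F ^ T = T
p6 & (p3 ^ p6) = T & T = T
p1 | (p6 & (p3 ^ p6)) = T | T = T
(p1 | (p6 & (p3 ^ p6))) | p6 = T | T = T
p6 <-> p2 = T <-> T = T
p2 ^ (p6 <-> p2) = T ^ T = F
(p2 ^ (p6 <-> p2)) ^ p5 = F ^ F = F
((p1 | (p6 & (p3 ^ p6))) | p6) -> ((p2 ^ (p6 <-> p2)) ^ p5) = T -> F = F
p2 <-> p1 = T <-> T = T
(p2 <-> p1) -> p3 = T -> F = F
(((p1 | (p6 & (p3 ^ p6))) | p6) -> ((p2 ^ (p6 <-> p2)) ^ p5)) ^ ((p2 <-> p1) -> p3) = F ^ F = F
~((((p1 | (p6 & (p3 ^ p6))) | p6) -> ((p2 ^ (p6 <-> p2)) ^ p5)) ^ ((p2 <-> p1) -> p3)) = ~F = T
((p2 | (p1 ^ p6)) ^ p2) <-> ~((((p1 | (p6 & (p3 ^ p6))) | p6) -> ((p2 ^ (p6 <-> p2)) ^ p5)) ^ ((p2 <-> p1) -> p3)) = F <-> T = F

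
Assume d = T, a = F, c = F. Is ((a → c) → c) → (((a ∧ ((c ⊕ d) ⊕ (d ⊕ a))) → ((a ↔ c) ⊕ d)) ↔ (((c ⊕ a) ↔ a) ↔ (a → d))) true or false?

T

a → c = F → F = T
(a → c) → c = T → F = F
c ⊕ d = F ⊕ T = T
d ⊕ a = T ⊕ F = T
(c ⊕ d) ⊕ (d ⊕ a) = T ⊕ T = F
a ∧ ((c ⊕ d) ⊕ (d ⊕ a)) = F ∧ F = F
a ↔ c = F ↔ F = T
(a ↔ c) ⊕ d = T ⊕ T = F
(a ∧ ((c ⊕ d) ⊕ (d ⊕ a))) → ((a ↔ c) ⊕ d) = F → F = T
c ⊕ a = F ⊕ F = F
(c ⊕ a) ↔ a = F ↔ F = T
a → d = F → T = T
((c ⊕ a) ↔ a) ↔ (a → d) = T ↔ T = T
((a ∧ ((c ⊕ d) ⊕ (d ⊕ a))) → ((a ↔ c) ⊕ d)) ↔ (((c ⊕ a) ↔ a) ↔ (a → d)) = T ↔ T = T
((a → c) → c) → (((a ∧ ((c ⊕ d) ⊕ (d ⊕ a))) → ((a ↔ c) ⊕ d)) ↔ (((c ⊕ a) ↔ a) ↔ (a → d))) = F → T = T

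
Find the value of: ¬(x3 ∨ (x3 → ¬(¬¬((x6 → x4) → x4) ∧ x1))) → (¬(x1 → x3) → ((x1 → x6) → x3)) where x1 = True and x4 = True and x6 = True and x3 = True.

x6 → x4 = True → True = True
(x6 → x4) → x4 = True → True = True
¬((x6 → x4) → x4) = ¬True = False
¬¬((x6 → x4) → x4) = ¬False = True
¬¬((x6 → x4) → x4) ∧ x1 = True ∧ True = True
¬(¬¬((x6 → x4) → x4) ∧ x1) = ¬True = False
x3 → ¬(¬¬((x6 → x4) → x4) ∧ x1) = True → False = False
x3 ∨ (x3 → ¬(¬¬((x6 → x4) → x4) ∧ x1)) = True ∨ False = True
¬(x3 ∨ (x3 → ¬(¬¬((x6 → x4) → x4) ∧ x1))) = ¬True = False
x1 → x3 = True → True = True
¬(x1 → x3) = ¬True = False
x1 → x6 = True → True = True
(x1 → x6) → x3 = True → True = True
¬(x1 → x3) → ((x1 → x6) → x3) = False → True = True
¬(x3 ∨ (x3 → ¬(¬¬((x6 → x4) → x4) ∧ x1))) → (¬(x1 → x3) → ((x1 → x6) → x3)) = False → True = True

True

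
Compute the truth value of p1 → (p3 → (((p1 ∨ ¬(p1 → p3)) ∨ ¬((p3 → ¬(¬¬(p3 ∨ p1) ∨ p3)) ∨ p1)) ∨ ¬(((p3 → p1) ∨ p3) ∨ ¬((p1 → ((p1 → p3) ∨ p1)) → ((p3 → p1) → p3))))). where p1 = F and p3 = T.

T

p1 → p3 = F → T = T
¬(p1 → p3) = ¬T = F
p1 ∨ ¬(p1 → p3) = F ∨ F = F
p3 ∨ p1 = T ∨ F = T
¬(p3 ∨ p1) = ¬T = F
¬¬(p3 ∨ p1) = ¬F = T
¬¬(p3 ∨ p1) ∨ p3 = T ∨ T = T
¬(¬¬(p3 ∨ p1) ∨ p3) = ¬T = F
p3 → ¬(¬¬(p3 ∨ p1) ∨ p3) = T → F = F
(p3 → ¬(¬¬(p3 ∨ p1) ∨ p3)) ∨ p1 = F ∨ F = F
¬((p3 → ¬(¬¬(p3 ∨ p1) ∨ p3)) ∨ p1) = ¬F = T
(p1 ∨ ¬(p1 → p3)) ∨ ¬((p3 → ¬(¬¬(p3 ∨ p1) ∨ p3)) ∨ p1) = F ∨ T = T
p3 → p1 = T → F = F
(p3 → p1) ∨ p3 = F ∨ T = T
p1 → p3 = F → T = T
(p1 → p3) ∨ p1 = T ∨ F = T
p1 → ((p1 → p3) ∨ p1) = F → T = T
p3 → p1 = T → F = F
(p3 → p1) → p3 = F → T = T
(p1 → ((p1 → p3) ∨ p1)) → ((p3 → p1) → p3) = T → T = T
¬((p1 → ((p1 → p3) ∨ p1)) → ((p3 → p1) → p3)) = ¬T = F
((p3 → p1) ∨ p3) ∨ ¬((p1 → ((p1 → p3) ∨ p1)) → ((p3 → p1) → p3)) = T ∨ F = T
¬(((p3 → p1) ∨ p3) ∨ ¬((p1 → ((p1 → p3) ∨ p1)) → ((p3 → p1) → p3))) = ¬T = F
((p1 ∨ ¬(p1 → p3)) ∨ ¬((p3 → ¬(¬¬(p3 ∨ p1) ∨ p3)) ∨ p1)) ∨ ¬(((p3 → p1) ∨ p3) ∨ ¬((p1 → ((p1 → p3) ∨ p1)) → ((p3 → p1) → p3))) = T ∨ F = T
p3 → (((p1 ∨ ¬(p1 → p3)) ∨ ¬((p3 → ¬(¬¬(p3 ∨ p1) ∨ p3)) ∨ p1)) ∨ ¬(((p3 → p1) ∨ p3) ∨ ¬((p1 → ((p1 → p3) ∨ p1)) → ((p3 → p1) → p3)))) = T → T = T
p1 → (p3 → (((p1 ∨ ¬(p1 → p3)) ∨ ¬((p3 → ¬(¬¬(p3 ∨ p1) ∨ p3)) ∨ p1)) ∨ ¬(((p3 → p1) ∨ p3) ∨ ¬((p1 → ((p1 → p3) ∨ p1)) → ((p3 → p1) → p3))))) = F → T = T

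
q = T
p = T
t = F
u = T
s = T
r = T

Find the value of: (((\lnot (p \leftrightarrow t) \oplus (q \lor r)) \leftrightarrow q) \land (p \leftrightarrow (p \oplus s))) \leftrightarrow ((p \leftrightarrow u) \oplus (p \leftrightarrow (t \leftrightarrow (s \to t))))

Substituting q=T, p=T, t=F, u=T, s=T, r=T:
p \leftrightarrow t = T \leftrightarrow F = F
\lnot (p \leftrightarrow t) = \lnot F = T
q \lor r = T \lor T = T
\lnot (p \leftrightarrow t) \oplus (q \lor r) = T \oplus T = F
(\lnot (p \leftrightarrow t) \oplus (q \lor r)) \leftrightarrow q = F \leftrightarrow T = F
p \oplus s = T \oplus T = F
p \leftrightarrow (p \oplus s) = T \leftrightarrow F = F
((\lnot (p \leftrightarrow t) \oplus (q \lor r)) \leftrightarrow q) \land (p \leftrightarrow (p \oplus s)) = F \land F = F
p \leftrightarrow u = T \leftrightarrow T = T
s \to t = T \to F = F
t \leftrightarrow (s \to t) = F \leftrightarrow F = T
p \leftrightarrow (t \leftrightarrow (s \to t)) = T \leftrightarrow T = T
(p \leftrightarrow u) \oplus (p \leftrightarrow (t \leftrightarrow (s \to t))) = T \oplus T = F
(((\lnot (p \leftrightarrow t) \oplus (q \lor r)) \leftrightarrow q) \land (p \leftrightarrow (p \oplus s))) \leftrightarrow ((p \leftrightarrow u) \oplus (p \leftrightarrow (t \leftrightarrow (s \to t)))) = F \leftrightarrow F = T

T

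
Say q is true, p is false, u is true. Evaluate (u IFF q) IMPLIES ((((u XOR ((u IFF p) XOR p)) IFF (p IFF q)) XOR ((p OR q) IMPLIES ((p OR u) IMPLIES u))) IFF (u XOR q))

False

Substituting q=True, p=False, u=True:
u IFF q = True IFF True = True
u IFF p = True IFF False = False
(u IFF p) XOR p = False XOR False = False
u XOR ((u IFF p) XOR p) = True XOR False = True
p IFF q = False IFF True = False
(u XOR ((u IFF p) XOR p)) IFF (p IFF q) = True IFF False = False
p OR q = False OR True = True
p OR u = False OR True = True
(p OR u) IMPLIES u = True IMPLIES True = True
(p OR q) IMPLIES ((p OR u) IMPLIES u) = True IMPLIES True = True
((u XOR ((u IFF p) XOR p)) IFF (p IFF q)) XOR ((p OR q) IMPLIES ((p OR u) IMPLIES u)) = False XOR True = True
u XOR q = True XOR True = False
(((u XOR ((u IFF p) XOR p)) IFF (p IFF q)) XOR ((p OR q) IMPLIES ((p OR u) IMPLIES u))) IFF (u XOR q) = True IFF False = False
(u IFF q) IMPLIES ((((u XOR ((u IFF p) XOR p)) IFF (p IFF q)) XOR ((p OR q) IMPLIES ((p OR u) IMPLIES u))) IFF (u XOR q)) = True IMPLIES False = False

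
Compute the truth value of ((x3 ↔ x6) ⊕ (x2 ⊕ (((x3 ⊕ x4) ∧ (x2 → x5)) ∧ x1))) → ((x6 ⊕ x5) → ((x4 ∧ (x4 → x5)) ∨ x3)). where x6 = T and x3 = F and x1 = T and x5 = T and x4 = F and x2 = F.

T

x3 ↔ x6 = F ↔ T = F
x3 ⊕ x4 = F ⊕ F = F
x2 → x5 = F → T = T
(x3 ⊕ x4) ∧ (x2 → x5) = F ∧ T = F
((x3 ⊕ x4) ∧ (x2 → x5)) ∧ x1 = F ∧ T = F
x2 ⊕ (((x3 ⊕ x4) ∧ (x2 → x5)) ∧ x1) = F ⊕ F = F
(x3 ↔ x6) ⊕ (x2 ⊕ (((x3 ⊕ x4) ∧ (x2 → x5)) ∧ x1)) = F ⊕ F = F
x6 ⊕ x5 = T ⊕ T = F
x4 → x5 = F → T = T
x4 ∧ (x4 → x5) = F ∧ T = F
(x4 ∧ (x4 → x5)) ∨ x3 = F ∨ F = F
(x6 ⊕ x5) → ((x4 ∧ (x4 → x5)) ∨ x3) = F → F = T
((x3 ↔ x6) ⊕ (x2 ⊕ (((x3 ⊕ x4) ∧ (x2 → x5)) ∧ x1))) → ((x6 ⊕ x5) → ((x4 ∧ (x4 → x5)) ∨ x3)) = F → T = T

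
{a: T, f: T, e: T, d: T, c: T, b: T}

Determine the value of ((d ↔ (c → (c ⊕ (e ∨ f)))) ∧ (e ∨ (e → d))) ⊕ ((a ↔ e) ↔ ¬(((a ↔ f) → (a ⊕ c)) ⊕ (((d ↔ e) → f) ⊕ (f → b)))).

e ∨ f = T ∨ T = T
c ⊕ (e ∨ f) = T ⊕ T = F
c → (c ⊕ (e ∨ f)) = T → F = F
d ↔ (c → (c ⊕ (e ∨ f))) = T ↔ F = F
e → d = T → T = T
e ∨ (e → d) = T ∨ T = T
(d ↔ (c → (c ⊕ (e ∨ f)))) ∧ (e ∨ (e → d)) = F ∧ T = F
a ↔ e = T ↔ T = T
a ↔ f = T ↔ T = T
a ⊕ c = T ⊕ T = F
(a ↔ f) → (a ⊕ c) = T → F = F
d ↔ e = T ↔ T = T
(d ↔ e) → f = T → T = T
f → b = T → T = T
((d ↔ e) → f) ⊕ (f → b) = T ⊕ T = F
((a ↔ f) → (a ⊕ c)) ⊕ (((d ↔ e) → f) ⊕ (f → b)) = F ⊕ F = F
¬(((a ↔ f) → (a ⊕ c)) ⊕ (((d ↔ e) → f) ⊕ (f → b))) = ¬F = T
(a ↔ e) ↔ ¬(((a ↔ f) → (a ⊕ c)) ⊕ (((d ↔ e) → f) ⊕ (f → b))) = T ↔ T = T
((d ↔ (c → (c ⊕ (e ∨ f)))) ∧ (e ∨ (e → d))) ⊕ ((a ↔ e) ↔ ¬(((a ↔ f) → (a ⊕ c)) ⊕ (((d ↔ e) → f) ⊕ (f → b)))) = F ⊕ T = T

T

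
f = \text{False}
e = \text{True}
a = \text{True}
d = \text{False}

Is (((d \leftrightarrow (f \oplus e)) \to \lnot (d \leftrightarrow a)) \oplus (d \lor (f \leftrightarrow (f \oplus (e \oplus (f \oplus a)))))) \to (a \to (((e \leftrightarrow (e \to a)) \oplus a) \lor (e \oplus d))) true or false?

Substituting f=\text{False}, e=\text{True}, a=\text{True}, d=\text{False}:
f \oplus e = \text{False} \oplus \text{True} = \text{True}
d \leftrightarrow (f \oplus e) = \text{False} \leftrightarrow \text{True} = \text{False}
d \leftrightarrow a = \text{False} \leftrightarrow \text{True} = \text{False}
\lnot (d \leftrightarrow a) = \lnot \text{False} = \text{True}
(d \leftrightarrow (f \oplus e)) \to \lnot (d \leftrightarrow a) = \text{False} \to \text{True} = \text{True}
f \oplus a = \text{False} \oplus \text{True} = \text{True}
e \oplus (f \oplus a) = \text{True} \oplus \text{True} = \text{False}
f \oplus (e \oplus (f \oplus a)) = \text{False} \oplus \text{False} = \text{False}
f \leftrightarrow (f \oplus (e \oplus (f \oplus a))) = \text{False} \leftrightarrow \text{False} = \text{True}
d \lor (f \leftrightarrow (f \oplus (e \oplus (f \oplus a)))) = \text{False} \lor \text{True} = \text{True}
((d \leftrightarrow (f \oplus e)) \to \lnot (d \leftrightarrow a)) \oplus (d \lor (f \leftrightarrow (f \oplus (e \oplus (f \oplus a))))) = \text{True} \oplus \text{True} = \text{False}
e \to a = \text{True} \to \text{True} = \text{True}
e \leftrightarrow (e \to a) = \text{True} \leftrightarrow \text{True} = \text{True}
(e \leftrightarrow (e \to a)) \oplus a = \text{True} \oplus \text{True} = \text{False}
e \oplus d = \text{True} \oplus \text{False} = \text{True}
((e \leftrightarrow (e \to a)) \oplus a) \lor (e \oplus d) = \text{False} \lor \text{True} = \text{True}
a \to (((e \leftrightarrow (e \to a)) \oplus a) \lor (e \oplus d)) = \text{True} \to \text{True} = \text{True}
(((d \leftrightarrow (f \oplus e)) \to \lnot (d \leftrightarrow a)) \oplus (d \lor (f \leftrightarrow (f \oplus (e \oplus (f \oplus a)))))) \to (a \to (((e \leftrightarrow (e \to a)) \oplus a) \lor (e \oplus d))) = \text{False} \to \text{True} = \text{True}

\text{True}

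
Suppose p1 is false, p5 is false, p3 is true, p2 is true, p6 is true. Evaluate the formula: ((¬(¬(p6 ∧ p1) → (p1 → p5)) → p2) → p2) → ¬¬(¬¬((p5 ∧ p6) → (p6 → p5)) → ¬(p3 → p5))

T

p6 ∧ p1 = T ∧ F = F
¬(p6 ∧ p1) = ¬F = T
p1 → p5 = F → F = T
¬(p6 ∧ p1) → (p1 → p5) = T → T = T
¬(¬(p6 ∧ p1) → (p1 → p5)) = ¬T = F
¬(¬(p6 ∧ p1) → (p1 → p5)) → p2 = F → T = T
(¬(¬(p6 ∧ p1) → (p1 → p5)) → p2) → p2 = T → T = T
p5 ∧ p6 = F ∧ T = F
p6 → p5 = T → F = F
(p5 ∧ p6) → (p6 → p5) = F → F = T
¬((p5 ∧ p6) → (p6 → p5)) = ¬T = F
¬¬((p5 ∧ p6) → (p6 → p5)) = ¬F = T
p3 → p5 = T → F = F
¬(p3 → p5) = ¬F = T
¬¬((p5 ∧ p6) → (p6 → p5)) → ¬(p3 → p5) = T → T = T
¬(¬¬((p5 ∧ p6) → (p6 → p5)) → ¬(p3 → p5)) = ¬T = F
¬¬(¬¬((p5 ∧ p6) → (p6 → p5)) → ¬(p3 → p5)) = ¬F = T
((¬(¬(p6 ∧ p1) → (p1 → p5)) → p2) → p2) → ¬¬(¬¬((p5 ∧ p6) → (p6 → p5)) → ¬(p3 → p5)) = T → T = T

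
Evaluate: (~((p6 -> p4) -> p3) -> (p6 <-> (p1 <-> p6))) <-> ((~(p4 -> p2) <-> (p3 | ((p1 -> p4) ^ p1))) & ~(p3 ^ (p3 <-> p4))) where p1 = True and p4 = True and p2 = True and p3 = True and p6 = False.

False

p6 -> p4 = False -> True = True
(p6 -> p4) -> p3 = True -> True = True
~((p6 -> p4) -> p3) = ~True = False
p1 <-> p6 = True <-> False = False
p6 <-> (p1 <-> p6) = False <-> False = True
~((p6 -> p4) -> p3) -> (p6 <-> (p1 <-> p6)) = False -> True = True
p4 -> p2 = True -> True = True
~(p4 -> p2) = ~True = False
p1 -> p4 = True -> True = True
(p1 -> p4) ^ p1 = True ^ True = False
p3 | ((p1 -> p4) ^ p1) = True | False = True
~(p4 -> p2) <-> (p3 | ((p1 -> p4) ^ p1)) = False <-> True = False
p3 <-> p4 = True <-> True = True
p3 ^ (p3 <-> p4) = True ^ True = False
~(p3 ^ (p3 <-> p4)) = ~False = True
(~(p4 -> p2) <-> (p3 | ((p1 -> p4) ^ p1))) & ~(p3 ^ (p3 <-> p4)) = False & True = False
(~((p6 -> p4) -> p3) -> (p6 <-> (p1 <-> p6))) <-> ((~(p4 -> p2) <-> (p3 | ((p1 -> p4) ^ p1))) & ~(p3 ^ (p3 <-> p4))) = True <-> False = False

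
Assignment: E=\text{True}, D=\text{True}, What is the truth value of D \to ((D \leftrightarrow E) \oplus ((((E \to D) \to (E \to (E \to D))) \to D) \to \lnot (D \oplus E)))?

\text{False}

D \leftrightarrow E = \text{True} \leftrightarrow \text{True} = \text{True}
E \to D = \text{True} \to \text{True} = \text{True}
E \to D = \text{True} \to \text{True} = \text{True}
E \to (E \to D) = \text{True} \to \text{True} = \text{True}
(E \to D) \to (E \to (E \to D)) = \text{True} \to \text{True} = \text{True}
((E \to D) \to (E \to (E \to D))) \to D = \text{True} \to \text{True} = \text{True}
D \oplus E = \text{True} \oplus \text{True} = \text{False}
\lnot (D \oplus E) = \lnot \text{False} = \text{True}
(((E \to D) \to (E \to (E \to D))) \to D) \to \lnot (D \oplus E) = \text{True} \to \text{True} = \text{True}
(D \leftrightarrow E) \oplus ((((E \to D) \to (E \to (E \to D))) \to D) \to \lnot (D \oplus E)) = \text{True} \oplus \text{True} = \text{False}
D \to ((D \leftrightarrow E) \oplus ((((E \to D) \to (E \to (E \to D))) \to D) \to \lnot (D \oplus E))) = \text{True} \to \text{False} = \text{False}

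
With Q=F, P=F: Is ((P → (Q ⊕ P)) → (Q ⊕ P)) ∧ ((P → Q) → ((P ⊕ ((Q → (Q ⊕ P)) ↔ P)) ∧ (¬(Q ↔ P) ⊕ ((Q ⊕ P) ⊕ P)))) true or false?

F

Substituting Q=F, P=F:
Q ⊕ P = F ⊕ F = F
P → (Q ⊕ P) = F → F = T
Q ⊕ P = F ⊕ F = F
(P → (Q ⊕ P)) → (Q ⊕ P) = T → F = F
P → Q = F → F = T
Q ⊕ P = F ⊕ F = F
Q → (Q ⊕ P) = F → F = T
(Q → (Q ⊕ P)) ↔ P = T ↔ F = F
P ⊕ ((Q → (Q ⊕ P)) ↔ P) = F ⊕ F = F
Q ↔ P = F ↔ F = T
¬(Q ↔ P) = ¬T = F
Q ⊕ P = F ⊕ F = F
(Q ⊕ P) ⊕ P = F ⊕ F = F
¬(Q ↔ P) ⊕ ((Q ⊕ P) ⊕ P) = F ⊕ F = F
(P ⊕ ((Q → (Q ⊕ P)) ↔ P)) ∧ (¬(Q ↔ P) ⊕ ((Q ⊕ P) ⊕ P)) = F ∧ F = F
(P → Q) → ((P ⊕ ((Q → (Q ⊕ P)) ↔ P)) ∧ (¬(Q ↔ P) ⊕ ((Q ⊕ P) ⊕ P))) = T → F = F
((P → (Q ⊕ P)) → (Q ⊕ P)) ∧ ((P → Q) → ((P ⊕ ((Q → (Q ⊕ P)) ↔ P)) ∧ (¬(Q ↔ P) ⊕ ((Q ⊕ P) ⊕ P)))) = F ∧ F = F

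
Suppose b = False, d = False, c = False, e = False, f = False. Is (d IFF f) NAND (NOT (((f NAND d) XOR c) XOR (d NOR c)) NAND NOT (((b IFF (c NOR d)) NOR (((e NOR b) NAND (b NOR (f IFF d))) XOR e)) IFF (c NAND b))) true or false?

Substituting b=False, d=False, c=False, e=False, f=False:
d IFF f = False IFF False = True
f NAND d = False NAND False = True
(f NAND d) XOR c = True XOR False = True
d NOR c = False NOR False = True
((f NAND d) XOR c) XOR (d NOR c) = True XOR True = False
NOT (((f NAND d) XOR c) XOR (d NOR c)) = NOT False = True
c NOR d = False NOR False = True
b IFF (c NOR d) = False IFF True = False
e NOR b = False NOR False = True
f IFF d = False IFF False = True
b NOR (f IFF d) = False NOR True = False
(e NOR b) NAND (b NOR (f IFF d)) = True NAND False = True
((e NOR b) NAND (b NOR (f IFF d))) XOR e = True XOR False = True
(b IFF (c NOR d)) NOR (((e NOR b) NAND (b NOR (f IFF d))) XOR e) = False NOR True = False
c NAND b = False NAND False = True
((b IFF (c NOR d)) NOR (((e NOR b) NAND (b NOR (f IFF d))) XOR e)) IFF (c NAND b) = False IFF True = False
NOT (((b IFF (c NOR d)) NOR (((e NOR b) NAND (b NOR (f IFF d))) XOR e)) IFF (c NAND b)) = NOT False = True
NOT (((f NAND d) XOR c) XOR (d NOR c)) NAND NOT (((b IFF (c NOR d)) NOR (((e NOR b) NAND (b NOR (f IFF d))) XOR e)) IFF (c NAND b)) = True NAND True = False
(d IFF f) NAND (NOT (((f NAND d) XOR c) XOR (d NOR c)) NAND NOT (((b IFF (c NOR d)) NOR (((e NOR b) NAND (b NOR (f IFF d))) XOR e)) IFF (c NAND b))) = True NAND False = True

True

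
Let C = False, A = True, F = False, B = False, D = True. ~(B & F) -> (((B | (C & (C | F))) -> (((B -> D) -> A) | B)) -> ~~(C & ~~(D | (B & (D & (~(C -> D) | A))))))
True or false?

False

Substituting C=False, A=True, F=False, B=False, D=True:
B & F = False & False = False
~(B & F) = ~False = True
C | F = False | False = False
C & (C | F) = False & False = False
B | (C & (C | F)) = False | False = False
B -> D = False -> True = True
(B -> D) -> A = True -> True = True
((B -> D) -> A) | B = True | False = True
(B | (C & (C | F))) -> (((B -> D) -> A) | B) = False -> True = True
C -> D = False -> True = True
~(C -> D) = ~True = False
~(C -> D) | A = False | True = True
D & (~(C -> D) | A) = True & True = True
B & (D & (~(C -> D) | A)) = False & True = False
D | (B & (D & (~(C -> D) | A))) = True | False = True
~(D | (B & (D & (~(C -> D) | A)))) = ~True = False
~~(D | (B & (D & (~(C -> D) | A)))) = ~False = True
C & ~~(D | (B & (D & (~(C -> D) | A)))) = False & True = False
~(C & ~~(D | (B & (D & (~(C -> D) | A))))) = ~False = True
~~(C & ~~(D | (B & (D & (~(C -> D) | A))))) = ~True = False
((B | (C & (C | F))) -> (((B -> D) -> A) | B)) -> ~~(C & ~~(D | (B & (D & (~(C -> D) | A))))) = True -> False = False
~(B & F) -> (((B | (C & (C | F))) -> (((B -> D) -> A) | B)) -> ~~(C & ~~(D | (B & (D & (~(C -> D) | A)))))) = True -> False = False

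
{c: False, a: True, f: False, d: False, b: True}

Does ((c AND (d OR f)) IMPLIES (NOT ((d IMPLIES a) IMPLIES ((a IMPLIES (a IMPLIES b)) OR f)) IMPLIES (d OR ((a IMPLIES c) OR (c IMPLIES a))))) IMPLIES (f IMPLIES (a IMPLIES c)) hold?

d OR f = False OR False = False
c AND (d OR f) = False AND False = False
d IMPLIES a = False IMPLIES True = True
a IMPLIES b = True IMPLIES True = True
a IMPLIES (a IMPLIES b) = True IMPLIES True = True
(a IMPLIES (a IMPLIES b)) OR f = True OR False = True
(d IMPLIES a) IMPLIES ((a IMPLIES (a IMPLIES b)) OR f) = True IMPLIES True = True
NOT ((d IMPLIES a) IMPLIES ((a IMPLIES (a IMPLIES b)) OR f)) = NOT True = False
a IMPLIES c = True IMPLIES False = False
c IMPLIES a = False IMPLIES True = True
(a IMPLIES c) OR (c IMPLIES a) = False OR True = True
d OR ((a IMPLIES c) OR (c IMPLIES a)) = False OR True = True
NOT ((d IMPLIES a) IMPLIES ((a IMPLIES (a IMPLIES b)) OR f)) IMPLIES (d OR ((a IMPLIES c) OR (c IMPLIES a))) = False IMPLIES True = True
(c AND (d OR f)) IMPLIES (NOT ((d IMPLIES a) IMPLIES ((a IMPLIES (a IMPLIES b)) OR f)) IMPLIES (d OR ((a IMPLIES c) OR (c IMPLIES a)))) = False IMPLIES True = True
a IMPLIES c = True IMPLIES False = False
f IMPLIES (a IMPLIES c) = False IMPLIES False = True
((c AND (d OR f)) IMPLIES (NOT ((d IMPLIES a) IMPLIES ((a IMPLIES (a IMPLIES b)) OR f)) IMPLIES (d OR ((a IMPLIES c) OR (c IMPLIES a))))) IMPLIES (f IMPLIES (a IMPLIES c)) = True IMPLIES True = True

True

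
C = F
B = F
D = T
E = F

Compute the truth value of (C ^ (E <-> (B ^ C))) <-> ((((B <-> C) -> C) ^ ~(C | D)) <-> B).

T

B ^ C = F ^ F = F
E <-> (B ^ C) = F <-> F = T
C ^ (E <-> (B ^ C)) = F ^ T = T
B <-> C = F <-> F = T
(B <-> C) -> C = T -> F = F
C | D = F | T = T
~(C | D) = ~T = F
((B <-> C) -> C) ^ ~(C | D) = F ^ F = F
(((B <-> C) -> C) ^ ~(C | D)) <-> B = F <-> F = T
(C ^ (E <-> (B ^ C))) <-> ((((B <-> C) -> C) ^ ~(C | D)) <-> B) = T <-> T = T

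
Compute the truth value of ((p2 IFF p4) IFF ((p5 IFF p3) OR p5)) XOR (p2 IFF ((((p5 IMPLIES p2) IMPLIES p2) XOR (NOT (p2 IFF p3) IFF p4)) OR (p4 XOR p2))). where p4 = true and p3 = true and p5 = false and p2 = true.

true

Substituting p4=true, p3=true, p5=false, p2=true:
p2 IFF p4 = true IFF true = true
p5 IFF p3 = false IFF true = false
(p5 IFF p3) OR p5 = false OR false = false
(p2 IFF p4) IFF ((p5 IFF p3) OR p5) = true IFF false = false
p5 IMPLIES p2 = false IMPLIES true = true
(p5 IMPLIES p2) IMPLIES p2 = true IMPLIES true = true
p2 IFF p3 = true IFF true = true
NOT (p2 IFF p3) = NOT true = false
NOT (p2 IFF p3) IFF p4 = false IFF true = false
((p5 IMPLIES p2) IMPLIES p2) XOR (NOT (p2 IFF p3) IFF p4) = true XOR false = true
p4 XOR p2 = true XOR true = false
(((p5 IMPLIES p2) IMPLIES p2) XOR (NOT (p2 IFF p3) IFF p4)) OR (p4 XOR p2) = true OR false = true
p2 IFF ((((p5 IMPLIES p2) IMPLIES p2) XOR (NOT (p2 IFF p3) IFF p4)) OR (p4 XOR p2)) = true IFF true = true
((p2 IFF p4) IFF ((p5 IFF p3) OR p5)) XOR (p2 IFF ((((p5 IMPLIES p2) IMPLIES p2) XOR (NOT (p2 IFF p3) IFF p4)) OR (p4 XOR p2))) = false XOR true = true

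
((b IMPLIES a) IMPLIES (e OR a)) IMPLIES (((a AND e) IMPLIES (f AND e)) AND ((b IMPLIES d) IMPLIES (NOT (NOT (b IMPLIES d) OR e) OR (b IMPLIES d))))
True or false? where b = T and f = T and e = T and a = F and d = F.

b IMPLIES a = T IMPLIES F = F
e OR a = T OR F = T
(b IMPLIES a) IMPLIES (e OR a) = F IMPLIES T = T
a AND e = F AND T = F
f AND e = T AND T = T
(a AND e) IMPLIES (f AND e) = F IMPLIES T = T
b IMPLIES d = T IMPLIES F = F
b IMPLIES d = T IMPLIES F = F
NOT (b IMPLIES d) = NOT F = T
NOT (b IMPLIES d) OR e = T OR T = T
NOT (NOT (b IMPLIES d) OR e) = NOT T = F
b IMPLIES d = T IMPLIES F = F
NOT (NOT (b IMPLIES d) OR e) OR (b IMPLIES d) = F OR F = F
(b IMPLIES d) IMPLIES (NOT (NOT (b IMPLIES d) OR e) OR (b IMPLIES d)) = F IMPLIES F = T
((a AND e) IMPLIES (f AND e)) AND ((b IMPLIES d) IMPLIES (NOT (NOT (b IMPLIES d) OR e) OR (b IMPLIES d))) = T AND T = T
((b IMPLIES a) IMPLIES (e OR a)) IMPLIES (((a AND e) IMPLIES (f AND e)) AND ((b IMPLIES d) IMPLIES (NOT (NOT (b IMPLIES d) OR e) OR (b IMPLIES d)))) = T IMPLIES T = T

T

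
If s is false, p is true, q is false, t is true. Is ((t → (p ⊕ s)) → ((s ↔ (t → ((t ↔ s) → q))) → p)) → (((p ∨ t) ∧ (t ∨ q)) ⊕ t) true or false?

p ⊕ s = T ⊕ F = T
t → (p ⊕ s) = T → T = T
t ↔ s = T ↔ F = F
(t ↔ s) → q = F → F = T
t → ((t ↔ s) → q) = T → T = T
s ↔ (t → ((t ↔ s) → q)) = F ↔ T = F
(s ↔ (t → ((t ↔ s) → q))) → p = F → T = T
(t → (p ⊕ s)) → ((s ↔ (t → ((t ↔ s) → q))) → p) = T → T = T
p ∨ t = T ∨ T = T
t ∨ q = T ∨ F = T
(p ∨ t) ∧ (t ∨ q) = T ∧ T = T
((p ∨ t) ∧ (t ∨ q)) ⊕ t = T ⊕ T = F
((t → (p ⊕ s)) → ((s ↔ (t → ((t ↔ s) → q))) → p)) → (((p ∨ t) ∧ (t ∨ q)) ⊕ t) = T → F = F

F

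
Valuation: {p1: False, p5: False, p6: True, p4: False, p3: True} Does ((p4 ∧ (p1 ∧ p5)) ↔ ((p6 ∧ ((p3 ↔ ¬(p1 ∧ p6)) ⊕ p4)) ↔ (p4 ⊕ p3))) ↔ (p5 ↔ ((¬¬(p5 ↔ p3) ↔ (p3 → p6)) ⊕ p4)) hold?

p1 ∧ p5 = False ∧ False = False
p4 ∧ (p1 ∧ p5) = False ∧ False = False
p1 ∧ p6 = False ∧ True = False
¬(p1 ∧ p6) = ¬False = True
p3 ↔ ¬(p1 ∧ p6) = True ↔ True = True
(p3 ↔ ¬(p1 ∧ p6)) ⊕ p4 = True ⊕ False = True
p6 ∧ ((p3 ↔ ¬(p1 ∧ p6)) ⊕ p4) = True ∧ True = True
p4 ⊕ p3 = False ⊕ True = True
(p6 ∧ ((p3 ↔ ¬(p1 ∧ p6)) ⊕ p4)) ↔ (p4 ⊕ p3) = True ↔ True = True
(p4 ∧ (p1 ∧ p5)) ↔ ((p6 ∧ ((p3 ↔ ¬(p1 ∧ p6)) ⊕ p4)) ↔ (p4 ⊕ p3)) = False ↔ True = False
p5 ↔ p3 = False ↔ True = False
¬(p5 ↔ p3) = ¬False = True
¬¬(p5 ↔ p3) = ¬True = False
p3 → p6 = True → True = True
¬¬(p5 ↔ p3) ↔ (p3 → p6) = False ↔ True = False
(¬¬(p5 ↔ p3) ↔ (p3 → p6)) ⊕ p4 = False ⊕ False = False
p5 ↔ ((¬¬(p5 ↔ p3) ↔ (p3 → p6)) ⊕ p4) = False ↔ False = True
((p4 ∧ (p1 ∧ p5)) ↔ ((p6 ∧ ((p3 ↔ ¬(p1 ∧ p6)) ⊕ p4)) ↔ (p4 ⊕ p3))) ↔ (p5 ↔ ((¬¬(p5 ↔ p3) ↔ (p3 → p6)) ⊕ p4)) = False ↔ True = False

False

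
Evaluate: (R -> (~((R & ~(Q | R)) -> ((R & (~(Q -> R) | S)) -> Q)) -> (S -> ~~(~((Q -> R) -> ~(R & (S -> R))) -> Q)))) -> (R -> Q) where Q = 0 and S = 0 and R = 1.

0

Q | R = 0 | 1 = 1
~(Q | R) = ~1 = 0
R & ~(Q | R) = 1 & 0 = 0
Q -> R = 0 -> 1 = 1
~(Q -> R) = ~1 = 0
~(Q -> R) | S = 0 | 0 = 0
R & (~(Q -> R) | S) = 1 & 0 = 0
(R & (~(Q -> R) | S)) -> Q = 0 -> 0 = 1
(R & ~(Q | R)) -> ((R & (~(Q -> R) | S)) -> Q) = 0 -> 1 = 1
~((R & ~(Q | R)) -> ((R & (~(Q -> R) | S)) -> Q)) = ~1 = 0
Q -> R = 0 -> 1 = 1
S -> R = 0 -> 1 = 1
R & (S -> R) = 1 & 1 = 1
~(R & (S -> R)) = ~1 = 0
(Q -> R) -> ~(R & (S -> R)) = 1 -> 0 = 0
~((Q -> R) -> ~(R & (S -> R))) = ~0 = 1
~((Q -> R) -> ~(R & (S -> R))) -> Q = 1 -> 0 = 0
~(~((Q -> R) -> ~(R & (S -> R))) -> Q) = ~0 = 1
~~(~((Q -> R) -> ~(R & (S -> R))) -> Q) = ~1 = 0
S -> ~~(~((Q -> R) -> ~(R & (S -> R))) -> Q) = 0 -> 0 = 1
~((R & ~(Q | R)) -> ((R & (~(Q -> R) | S)) -> Q)) -> (S -> ~~(~((Q -> R) -> ~(R & (S -> R))) -> Q)) = 0 -> 1 = 1
R -> (~((R & ~(Q | R)) -> ((R & (~(Q -> R) | S)) -> Q)) -> (S -> ~~(~((Q -> R) -> ~(R & (S -> R))) -> Q))) = 1 -> 1 = 1
R -> Q = 1 -> 0 = 0
(R -> (~((R & ~(Q | R)) -> ((R & (~(Q -> R) | S)) -> Q)) -> (S -> ~~(~((Q -> R) -> ~(R & (S -> R))) -> Q)))) -> (R -> Q) = 1 -> 0 = 0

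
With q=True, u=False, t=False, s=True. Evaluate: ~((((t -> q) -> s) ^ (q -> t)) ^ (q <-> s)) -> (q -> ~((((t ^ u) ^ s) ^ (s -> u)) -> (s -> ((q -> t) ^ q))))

False

t -> q = False -> True = True
(t -> q) -> s = True -> True = True
q -> t = True -> False = False
((t -> q) -> s) ^ (q -> t) = True ^ False = True
q <-> s = True <-> True = True
(((t -> q) -> s) ^ (q -> t)) ^ (q <-> s) = True ^ True = False
~((((t -> q) -> s) ^ (q -> t)) ^ (q <-> s)) = ~False = True
t ^ u = False ^ False = False
(t ^ u) ^ s = False ^ True = True
s -> u = True -> False = False
((t ^ u) ^ s) ^ (s -> u) = True ^ False = True
q -> t = True -> False = False
(q -> t) ^ q = False ^ True = True
s -> ((q -> t) ^ q) = True -> True = True
(((t ^ u) ^ s) ^ (s -> u)) -> (s -> ((q -> t) ^ q)) = True -> True = True
~((((t ^ u) ^ s) ^ (s -> u)) -> (s -> ((q -> t) ^ q))) = ~True = False
q -> ~((((t ^ u) ^ s) ^ (s -> u)) -> (s -> ((q -> t) ^ q))) = True -> False = False
~((((t -> q) -> s) ^ (q -> t)) ^ (q <-> s)) -> (q -> ~((((t ^ u) ^ s) ^ (s -> u)) -> (s -> ((q -> t) ^ q)))) = True -> False = False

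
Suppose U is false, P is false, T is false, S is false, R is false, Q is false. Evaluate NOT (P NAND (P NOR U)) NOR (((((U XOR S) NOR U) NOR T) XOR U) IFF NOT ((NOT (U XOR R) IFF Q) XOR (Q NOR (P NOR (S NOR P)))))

False

P NOR U = False NOR False = True
P NAND (P NOR U) = False NAND True = True
NOT (P NAND (P NOR U)) = NOT True = False
U XOR S = False XOR False = False
(U XOR S) NOR U = False NOR False = True
((U XOR S) NOR U) NOR T = True NOR False = False
(((U XOR S) NOR U) NOR T) XOR U = False XOR False = False
U XOR R = False XOR False = False
NOT (U XOR R) = NOT False = True
NOT (U XOR R) IFF Q = True IFF False = False
S NOR P = False NOR False = True
P NOR (S NOR P) = False NOR True = False
Q NOR (P NOR (S NOR P)) = False NOR False = True
(NOT (U XOR R) IFF Q) XOR (Q NOR (P NOR (S NOR P))) = False XOR True = True
NOT ((NOT (U XOR R) IFF Q) XOR (Q NOR (P NOR (S NOR P)))) = NOT True = False
((((U XOR S) NOR U) NOR T) XOR U) IFF NOT ((NOT (U XOR R) IFF Q) XOR (Q NOR (P NOR (S NOR P)))) = False IFF False = True
NOT (P NAND (P NOR U)) NOR (((((U XOR S) NOR U) NOR T) XOR U) IFF NOT ((NOT (U XOR R) IFF Q) XOR (Q NOR (P NOR (S NOR P))))) = False NOR True = False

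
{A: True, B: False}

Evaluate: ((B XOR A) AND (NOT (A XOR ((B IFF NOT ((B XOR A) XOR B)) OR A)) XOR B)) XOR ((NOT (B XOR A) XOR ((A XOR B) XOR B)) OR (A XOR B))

Substituting A=True, B=False:
B XOR A = False XOR True = True
B XOR A = False XOR True = True
(B XOR A) XOR B = True XOR False = True
NOT ((B XOR A) XOR B) = NOT True = False
B IFF NOT ((B XOR A) XOR B) = False IFF False = True
(B IFF NOT ((B XOR A) XOR B)) OR A = True OR True = True
A XOR ((B IFF NOT ((B XOR A) XOR B)) OR A) = True XOR True = False
NOT (A XOR ((B IFF NOT ((B XOR A) XOR B)) OR A)) = NOT False = True
NOT (A XOR ((B IFF NOT ((B XOR A) XOR B)) OR A)) XOR B = True XOR False = True
(B XOR A) AND (NOT (A XOR ((B IFF NOT ((B XOR A) XOR B)) OR A)) XOR B) = True AND True = True
B XOR A = False XOR True = True
NOT (B XOR A) = NOT True = False
A XOR B = True XOR False = True
(A XOR B) XOR B = True XOR False = True
NOT (B XOR A) XOR ((A XOR B) XOR B) = False XOR True = True
A XOR B = True XOR False = True
(NOT (B XOR A) XOR ((A XOR B) XOR B)) OR (A XOR B) = True OR True = True
((B XOR A) AND (NOT (A XOR ((B IFF NOT ((B XOR A) XOR B)) OR A)) XOR B)) XOR ((NOT (B XOR A) XOR ((A XOR B) XOR B)) OR (A XOR B)) = True XOR True = False

False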